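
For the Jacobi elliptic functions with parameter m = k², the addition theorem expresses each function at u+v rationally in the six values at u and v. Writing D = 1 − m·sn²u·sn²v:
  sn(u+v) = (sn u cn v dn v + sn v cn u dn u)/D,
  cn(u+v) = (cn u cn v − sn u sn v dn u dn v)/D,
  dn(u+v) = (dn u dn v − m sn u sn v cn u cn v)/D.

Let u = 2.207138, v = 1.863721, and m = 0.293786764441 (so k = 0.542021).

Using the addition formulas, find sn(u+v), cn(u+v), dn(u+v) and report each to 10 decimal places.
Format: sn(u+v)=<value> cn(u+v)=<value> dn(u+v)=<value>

sn(u+v)=-0.5955830012 cn(u+v)=-0.8032937748 dn(u+v)=0.9464608920

sn u = 0.9120925183468221, cn u = -0.4099844362603928, dn u = 0.8692497002287206
sn v = 0.9916781309211953, cn v = -0.1287419304369969, dn v = 0.8432571374007916
m = k² = 0.293786764441
D = 1 − m·sn²u·sn²v = 0.759645927583933
sn(u+v) = (sn u·cn v·dn v + sn v·cn u·dn u)/D = -0.4524322013995074/0.759645927583933 = -0.5955830011996191
cn(u+v) = (cn u·cn v − sn u·sn v·dn u·dn v)/D = -0.6102188447038076/0.759645927583933 = -0.8032937748308862
dn(u+v) = (dn u·dn v − m·sn u·sn v·cn u·cn v)/D = 0.7189751621911768/0.759645927583933 = 0.9464608919551372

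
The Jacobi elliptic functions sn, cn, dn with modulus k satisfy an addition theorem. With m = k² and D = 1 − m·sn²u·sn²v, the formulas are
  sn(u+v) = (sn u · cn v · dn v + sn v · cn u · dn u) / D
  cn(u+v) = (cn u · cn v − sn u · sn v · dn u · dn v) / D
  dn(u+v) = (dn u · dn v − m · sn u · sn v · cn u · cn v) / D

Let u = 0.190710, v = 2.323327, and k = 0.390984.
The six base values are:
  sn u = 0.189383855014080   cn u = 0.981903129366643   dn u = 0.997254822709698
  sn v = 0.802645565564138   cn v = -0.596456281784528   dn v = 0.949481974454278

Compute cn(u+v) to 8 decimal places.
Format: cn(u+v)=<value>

m = k² = 0.152868488256
D = 1 − m·sn²u·sn²v = 0.9964677494833624
cn(u+v) = (cn u·cn v − sn u·sn v·dn u·dn v)/D = -0.7295950427872593/0.9964677494833624 = -0.7321812905290028

cn(u+v)=-0.73218129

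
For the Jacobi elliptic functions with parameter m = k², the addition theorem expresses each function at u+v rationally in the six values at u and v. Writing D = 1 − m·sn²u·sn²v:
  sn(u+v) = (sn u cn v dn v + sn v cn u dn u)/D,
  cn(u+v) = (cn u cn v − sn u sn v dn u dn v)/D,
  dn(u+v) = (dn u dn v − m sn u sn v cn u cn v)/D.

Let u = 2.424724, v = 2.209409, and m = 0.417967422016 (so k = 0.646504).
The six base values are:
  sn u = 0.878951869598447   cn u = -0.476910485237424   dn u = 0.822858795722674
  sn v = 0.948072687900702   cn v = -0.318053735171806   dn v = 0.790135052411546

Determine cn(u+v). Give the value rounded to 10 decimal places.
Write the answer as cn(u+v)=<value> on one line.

m = k² = 0.417967422016
D = 1 − m·sn²u·sn²v = 0.7097609176925055
cn(u+v) = (cn u·cn v − sn u·sn v·dn u·dn v)/D = -0.390109819657815/0.7097609176925055 = -0.5496355320973378

cn(u+v)=-0.5496355321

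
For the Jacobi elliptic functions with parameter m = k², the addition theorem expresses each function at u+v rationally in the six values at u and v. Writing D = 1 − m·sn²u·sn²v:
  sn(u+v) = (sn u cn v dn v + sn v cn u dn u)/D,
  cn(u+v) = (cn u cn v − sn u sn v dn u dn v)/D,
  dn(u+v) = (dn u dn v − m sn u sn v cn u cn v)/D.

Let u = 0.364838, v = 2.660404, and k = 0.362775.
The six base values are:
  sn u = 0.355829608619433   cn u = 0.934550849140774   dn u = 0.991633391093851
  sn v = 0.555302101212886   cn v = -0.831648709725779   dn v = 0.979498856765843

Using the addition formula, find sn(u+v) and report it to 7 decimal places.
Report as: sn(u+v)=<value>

m = k² = 0.131605700625
D = 1 − m·sn²u·sn²v = 0.9948617231412554
sn(u+v) = (sn u·cn v·dn v + sn v·cn u·dn u)/D = 0.2247577019097984/0.9948617231412554 = 0.2259185338844182

sn(u+v)=0.2259185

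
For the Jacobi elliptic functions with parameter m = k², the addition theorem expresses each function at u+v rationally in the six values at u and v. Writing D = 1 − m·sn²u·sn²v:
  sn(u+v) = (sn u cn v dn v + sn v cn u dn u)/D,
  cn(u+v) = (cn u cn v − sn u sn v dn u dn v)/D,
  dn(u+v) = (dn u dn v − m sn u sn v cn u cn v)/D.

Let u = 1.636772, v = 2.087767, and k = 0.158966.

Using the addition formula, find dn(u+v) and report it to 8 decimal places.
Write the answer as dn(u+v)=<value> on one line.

sn u = 0.9984769602104549, cn u = -0.0551702812108981, dn u = 0.9873230105862764
sn v = 0.8771156693255667, cn v = -0.4802791923699829, dn v = 0.990231708959854
m = k² = 0.025270189156
D = 1 − m·sn²u·sn²v = 0.980618011661156
dn(u+v) = (dn u·dn v − m·sn u·sn v·cn u·cn v)/D = 0.9770921407018276/0.980618011661156 = 0.996404439937468

dn(u+v)=0.99640444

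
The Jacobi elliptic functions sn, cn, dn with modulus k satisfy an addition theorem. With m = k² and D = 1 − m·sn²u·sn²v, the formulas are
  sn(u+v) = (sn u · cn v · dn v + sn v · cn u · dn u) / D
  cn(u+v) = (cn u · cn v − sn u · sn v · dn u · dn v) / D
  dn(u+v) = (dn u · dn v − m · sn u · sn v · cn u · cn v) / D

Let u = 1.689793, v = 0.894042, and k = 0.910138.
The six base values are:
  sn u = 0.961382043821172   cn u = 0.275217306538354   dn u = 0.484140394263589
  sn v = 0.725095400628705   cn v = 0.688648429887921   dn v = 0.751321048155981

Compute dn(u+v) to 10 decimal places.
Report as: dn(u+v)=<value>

dn(u+v)=0.4256340492

m = k² = 0.828351179044
D = 1 − m·sn²u·sn²v = 0.5974713394321659
dn(u+v) = (dn u·dn v − m·sn u·sn v·cn u·cn v)/D = 0.2543041455124973/0.5974713394321659 = 0.4256340492485997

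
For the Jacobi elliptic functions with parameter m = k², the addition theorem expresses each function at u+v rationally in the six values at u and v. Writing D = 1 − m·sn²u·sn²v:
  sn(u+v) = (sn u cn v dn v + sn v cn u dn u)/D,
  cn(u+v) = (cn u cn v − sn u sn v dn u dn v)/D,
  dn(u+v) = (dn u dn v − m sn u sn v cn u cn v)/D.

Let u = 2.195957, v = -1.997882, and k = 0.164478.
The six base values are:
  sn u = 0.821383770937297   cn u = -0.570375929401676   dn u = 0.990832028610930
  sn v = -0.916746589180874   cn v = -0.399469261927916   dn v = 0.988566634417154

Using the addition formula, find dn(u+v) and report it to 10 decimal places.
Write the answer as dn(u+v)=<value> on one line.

m = k² = 0.027053012484
D = 1 − m·sn²u·sn²v = 0.9846606670563095
dn(u+v) = (dn u·dn v − m·sn u·sn v·cn u·cn v)/D = 0.9841449544626879/0.9846606670563095 = 0.9994762534841943

dn(u+v)=0.9994762535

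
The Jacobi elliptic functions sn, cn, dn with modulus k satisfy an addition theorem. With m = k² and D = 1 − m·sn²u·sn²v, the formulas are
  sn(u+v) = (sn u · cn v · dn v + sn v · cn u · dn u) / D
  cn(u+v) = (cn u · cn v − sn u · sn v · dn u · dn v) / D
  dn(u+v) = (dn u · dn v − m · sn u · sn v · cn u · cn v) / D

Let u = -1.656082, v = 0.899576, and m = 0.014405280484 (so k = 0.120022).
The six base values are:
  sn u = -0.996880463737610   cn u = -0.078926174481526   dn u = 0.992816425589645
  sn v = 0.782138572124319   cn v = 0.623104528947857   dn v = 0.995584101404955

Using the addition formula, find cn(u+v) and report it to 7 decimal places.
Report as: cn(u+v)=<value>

m = k² = 0.014405280484
D = 1 − m·sn²u·sn²v = 0.9912425977736637
cn(u+v) = (cn u·cn v − sn u·sn v·dn u·dn v)/D = 0.7215000456777225/0.9912425977736637 = 0.7278743339907058

cn(u+v)=0.7278743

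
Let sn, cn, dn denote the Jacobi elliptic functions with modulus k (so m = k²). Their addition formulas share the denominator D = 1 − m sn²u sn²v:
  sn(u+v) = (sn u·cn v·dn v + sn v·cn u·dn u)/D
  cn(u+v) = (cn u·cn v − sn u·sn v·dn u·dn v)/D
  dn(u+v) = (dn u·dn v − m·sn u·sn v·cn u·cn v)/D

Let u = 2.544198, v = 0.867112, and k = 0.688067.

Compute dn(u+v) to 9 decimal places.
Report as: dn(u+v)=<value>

dn(u+v)=0.985192742

sn u = 0.859537066253568, cn u = -0.5110734112984253, dn u = 0.8063643465048607
sn v = 0.7333370345998109, cn v = 0.6798652761278191, dn v = 0.8633620122904772
m = k² = 0.473436196489
D = 1 − m·sn²u·sn²v = 0.811896050456002
dn(u+v) = (dn u·dn v − m·sn u·sn v·cn u·cn v)/D = 0.7998740964558644/0.811896050456002 = 0.9851927423549043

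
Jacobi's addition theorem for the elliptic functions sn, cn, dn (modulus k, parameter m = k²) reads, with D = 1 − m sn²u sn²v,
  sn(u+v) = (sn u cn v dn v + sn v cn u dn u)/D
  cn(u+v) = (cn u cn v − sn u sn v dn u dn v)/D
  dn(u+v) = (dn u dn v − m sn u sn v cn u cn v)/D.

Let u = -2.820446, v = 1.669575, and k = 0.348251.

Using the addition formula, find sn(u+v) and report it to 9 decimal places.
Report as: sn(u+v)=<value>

sn(u+v)=-0.903247080

sn u = -0.4096046587637091, cn u = -0.9122631328290459, dn u = 0.9897738821479436
sn v = 0.9990045141007989, cn v = -0.04460920091446004, dn v = 0.9375300439994523
m = k² = 0.121278759001
D = 1 − m·sn²u·sn²v = 0.9796928292394763
sn(u+v) = (sn u·cn v·dn v + sn v·cn u·dn u)/D = -0.8849046872802689/0.9796928292394763 = -0.9032470799722089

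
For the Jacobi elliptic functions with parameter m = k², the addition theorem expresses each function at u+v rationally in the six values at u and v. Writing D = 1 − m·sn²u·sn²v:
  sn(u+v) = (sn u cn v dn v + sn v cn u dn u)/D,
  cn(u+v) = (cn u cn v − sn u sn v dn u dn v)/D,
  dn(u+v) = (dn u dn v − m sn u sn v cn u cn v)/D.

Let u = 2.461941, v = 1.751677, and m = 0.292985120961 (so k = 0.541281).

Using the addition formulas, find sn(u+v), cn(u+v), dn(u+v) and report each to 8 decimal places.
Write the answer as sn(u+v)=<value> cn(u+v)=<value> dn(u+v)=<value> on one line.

sn u = 0.7969070535258841, cn u = -0.6041019351406629, dn u = 0.9021843600235525
sn v = 0.9993802954295987, cn v = -0.03519978845175091, dn v = 0.841057605018742
m = k² = 0.292985120961
D = 1 − m·sn²u·sn²v = 0.8141671566710845
sn(u+v) = (sn u·cn v·dn v + sn v·cn u·dn u)/D = -0.5682660447229495/0.8141671566710845 = -0.6979722039469635
cn(u+v) = (cn u·cn v − sn u·sn v·dn u·dn v)/D = -0.583045333929372/0.8141671566710845 = -0.7161248512078173
dn(u+v) = (dn u·dn v − m·sn u·sn v·cn u·cn v)/D = 0.7538272737454051/0.8141671566710845 = 0.9258875988410129

sn(u+v)=-0.69797220 cn(u+v)=-0.71612485 dn(u+v)=0.92588760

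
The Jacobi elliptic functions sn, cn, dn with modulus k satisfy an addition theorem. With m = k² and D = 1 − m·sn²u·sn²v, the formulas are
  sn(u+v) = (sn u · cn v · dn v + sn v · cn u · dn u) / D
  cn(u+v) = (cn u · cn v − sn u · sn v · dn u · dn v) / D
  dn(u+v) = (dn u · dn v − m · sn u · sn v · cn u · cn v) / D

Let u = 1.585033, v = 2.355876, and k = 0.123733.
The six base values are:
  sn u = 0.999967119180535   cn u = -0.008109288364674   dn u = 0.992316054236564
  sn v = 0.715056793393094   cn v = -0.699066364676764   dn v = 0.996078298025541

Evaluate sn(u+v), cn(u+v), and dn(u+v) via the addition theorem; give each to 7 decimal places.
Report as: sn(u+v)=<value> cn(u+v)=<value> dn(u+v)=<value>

m = k² = 0.015309855289
D = 1 − m·sn²u·sn²v = 0.9921724905726967
sn(u+v) = (sn u·cn v·dn v + sn v·cn u·dn u)/D = -0.7020559845964641/0.9921724905726967 = -0.7075946886929176
cn(u+v) = (cn u·cn v − sn u·sn v·dn u·dn v)/D = -0.7010874735305983/0.9921724905726967 = -0.70661853678882
dn(u+v) = (dn u·dn v − m·sn u·sn v·cn u·cn v)/D = 0.9883624283047386/0.9921724905726967 = 0.9961598791498857

sn(u+v)=-0.7075947 cn(u+v)=-0.7066185 dn(u+v)=0.9961599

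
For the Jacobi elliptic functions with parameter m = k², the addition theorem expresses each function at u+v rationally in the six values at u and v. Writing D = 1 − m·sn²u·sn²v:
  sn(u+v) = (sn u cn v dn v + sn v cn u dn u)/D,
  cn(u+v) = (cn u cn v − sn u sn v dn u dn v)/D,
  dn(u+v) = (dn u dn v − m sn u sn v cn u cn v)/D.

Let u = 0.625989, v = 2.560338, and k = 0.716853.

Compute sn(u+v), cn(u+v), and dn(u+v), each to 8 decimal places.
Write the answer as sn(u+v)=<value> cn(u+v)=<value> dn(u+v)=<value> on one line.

sn(u+v)=0.50783178 cn(u+v)=-0.86145626 dn(u+v)=0.93138303

sn u = 0.5701601860327677, cn u = 0.8215335429932729, dn u = 0.9126593622998798
sn v = 0.875966033546188, cn v = -0.4823727895242005, dn v = 0.7782626575795912
m = k² = 0.513878223609
D = 1 − m·sn²u·sn²v = 0.8718175637018064
sn(u+v) = (sn u·cn v·dn v + sn v·cn u·dn u)/D = 0.4427366659527375/0.8718175637018064 = 0.5078317808519968
cn(u+v) = (cn u·cn v − sn u·sn v·dn u·dn v)/D = -0.7510326950273253/0.8718175637018064 = -0.8614562567865472
dn(u+v) = (dn u·dn v − m·sn u·sn v·cn u·cn v)/D = 0.8119960813978379/0.8718175637018064 = 0.9313830269145282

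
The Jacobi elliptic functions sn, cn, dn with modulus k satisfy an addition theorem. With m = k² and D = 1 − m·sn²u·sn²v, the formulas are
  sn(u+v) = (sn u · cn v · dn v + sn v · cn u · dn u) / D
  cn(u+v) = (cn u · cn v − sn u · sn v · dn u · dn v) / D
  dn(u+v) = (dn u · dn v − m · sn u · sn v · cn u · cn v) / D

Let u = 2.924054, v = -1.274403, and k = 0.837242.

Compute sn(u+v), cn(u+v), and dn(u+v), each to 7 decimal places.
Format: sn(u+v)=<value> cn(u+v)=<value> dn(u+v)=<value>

sn u = 0.8769607152438005, cn u = -0.4805620708286099, dn u = 0.6789025998713281
sn v = -0.8910526387883791, cn v = 0.4538999833754859, dn v = 0.6659160402993816
m = k² = 0.700974166564
D = 1 − m·sn²u·sn²v = 0.5719751220038067
sn(u+v) = (sn u·cn v·dn v + sn v·cn u·dn u)/D = 0.5557797495082829/0.5719751220038067 = 0.9716851802246462
cn(u+v) = (cn u·cn v − sn u·sn v·dn u·dn v)/D = 0.1351458849827839/0.5719751220038067 = 0.2362793061861255
dn(u+v) = (dn u·dn v − m·sn u·sn v·cn u·cn v)/D = 0.3326121432030108/0.5719751220038067 = 0.5815150526788072

sn(u+v)=0.9716852 cn(u+v)=0.2362793 dn(u+v)=0.5815151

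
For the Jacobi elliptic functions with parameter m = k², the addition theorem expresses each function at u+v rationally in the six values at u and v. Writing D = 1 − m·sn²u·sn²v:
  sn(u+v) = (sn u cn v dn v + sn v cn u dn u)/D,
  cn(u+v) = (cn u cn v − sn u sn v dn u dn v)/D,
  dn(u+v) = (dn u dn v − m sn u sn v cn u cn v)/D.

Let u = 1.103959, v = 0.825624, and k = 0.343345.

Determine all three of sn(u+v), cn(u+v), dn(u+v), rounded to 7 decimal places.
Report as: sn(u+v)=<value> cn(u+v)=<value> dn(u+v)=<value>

sn(u+v)=0.9579890 cn(u+v)=-0.2868050 dn(u+v)=0.9443575

sn u = 0.8835026716097518, cn u = 0.4684261193170498, dn u = 0.9528804058796601
sn v = 0.7284098350921131, cn v = 0.685141673043671, dn v = 0.9682210767139735
m = k² = 0.117885789025
D = 1 − m·sn²u·sn²v = 0.9511765133115323
sn(u+v) = (sn u·cn v·dn v + sn v·cn u·dn u)/D = 0.911216632793091/0.9511765133115323 = 0.9579889957760621
cn(u+v) = (cn u·cn v − sn u·sn v·dn u·dn v)/D = -0.272802140014892/0.9511765133115323 = -0.2868049580672762
dn(u+v) = (dn u·dn v − m·sn u·sn v·cn u·cn v)/D = 0.8982507066100018/0.9511765133115323 = 0.9443575341055588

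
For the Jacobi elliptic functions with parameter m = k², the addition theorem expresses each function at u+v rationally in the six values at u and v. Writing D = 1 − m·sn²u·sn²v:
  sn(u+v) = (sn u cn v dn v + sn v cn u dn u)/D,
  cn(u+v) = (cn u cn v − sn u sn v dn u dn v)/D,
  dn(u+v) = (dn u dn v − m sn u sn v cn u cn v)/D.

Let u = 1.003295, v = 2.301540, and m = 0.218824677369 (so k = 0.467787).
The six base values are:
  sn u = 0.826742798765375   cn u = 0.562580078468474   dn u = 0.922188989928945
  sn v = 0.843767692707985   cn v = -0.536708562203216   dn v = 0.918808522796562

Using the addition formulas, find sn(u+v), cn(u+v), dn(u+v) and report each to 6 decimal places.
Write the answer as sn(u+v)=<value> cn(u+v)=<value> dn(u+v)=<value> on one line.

m = k² = 0.218824677369
D = 1 − m·sn²u·sn²v = 0.8935163514546285
sn(u+v) = (sn u·cn v·dn v + sn v·cn u·dn u)/D = 0.0300573664846418/0.8935163514546285 = 0.03363941402494644
cn(u+v) = (cn u·cn v − sn u·sn v·dn u·dn v)/D = -0.8930106522527036/0.8935163514546285 = -0.9994340347536991
dn(u+v) = (dn u·dn v − m·sn u·sn v·cn u·cn v)/D = 0.8934057164552264/0.8935163514546285 = 0.9998761802185019

sn(u+v)=0.033639 cn(u+v)=-0.999434 dn(u+v)=0.999876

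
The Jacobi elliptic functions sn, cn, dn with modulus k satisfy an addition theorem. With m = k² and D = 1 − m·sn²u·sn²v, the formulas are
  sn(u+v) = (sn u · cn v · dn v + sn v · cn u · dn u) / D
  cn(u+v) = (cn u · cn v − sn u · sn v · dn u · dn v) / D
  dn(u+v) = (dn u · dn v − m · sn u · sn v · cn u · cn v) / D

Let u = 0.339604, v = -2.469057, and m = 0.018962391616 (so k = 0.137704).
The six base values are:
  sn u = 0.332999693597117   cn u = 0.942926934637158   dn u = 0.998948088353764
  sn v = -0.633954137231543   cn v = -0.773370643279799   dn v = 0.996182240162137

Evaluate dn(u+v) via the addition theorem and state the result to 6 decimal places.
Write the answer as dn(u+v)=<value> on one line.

m = k² = 0.018962391616
D = 1 − m·sn²u·sn²v = 0.9991549226531933
dn(u+v) = (dn u·dn v − m·sn u·sn v·cn u·cn v)/D = 0.9922151669161574/0.9991549226531933 = 0.9930543746723403

dn(u+v)=0.993054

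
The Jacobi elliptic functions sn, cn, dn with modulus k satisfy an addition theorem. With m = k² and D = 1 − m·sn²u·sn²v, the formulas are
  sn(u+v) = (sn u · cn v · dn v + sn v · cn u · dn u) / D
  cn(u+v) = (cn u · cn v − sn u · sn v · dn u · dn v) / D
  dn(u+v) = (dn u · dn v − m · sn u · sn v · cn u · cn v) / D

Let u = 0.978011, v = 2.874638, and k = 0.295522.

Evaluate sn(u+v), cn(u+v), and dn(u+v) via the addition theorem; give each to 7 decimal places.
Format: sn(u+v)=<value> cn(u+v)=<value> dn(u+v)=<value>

sn(u+v)=-0.5934858 cn(u+v)=-0.8048444 dn(u+v)=0.9844994

sn u = 0.8230657339289379, cn u = 0.5679461221207685, dn u = 0.969967631296809
sn v = 0.3321481175714075, cn v = -0.9432272409095119, dn v = 0.9951709342775974
m = k² = 0.087333252484
D = 1 − m·sn²u·sn²v = 0.9934730202053175
sn(u+v) = (sn u·cn v·dn v + sn v·cn u·dn u)/D = -0.5896121717937552/0.9934730202053175 = -0.5934858418922159
cn(u+v) = (cn u·cn v − sn u·sn v·dn u·dn v)/D = -0.7995912260327314/0.9934730202053175 = -0.8048444293610336
dn(u+v) = (dn u·dn v − m·sn u·sn v·cn u·cn v)/D = 0.9780735608852497/0.9934730202053175 = 0.9844993683704815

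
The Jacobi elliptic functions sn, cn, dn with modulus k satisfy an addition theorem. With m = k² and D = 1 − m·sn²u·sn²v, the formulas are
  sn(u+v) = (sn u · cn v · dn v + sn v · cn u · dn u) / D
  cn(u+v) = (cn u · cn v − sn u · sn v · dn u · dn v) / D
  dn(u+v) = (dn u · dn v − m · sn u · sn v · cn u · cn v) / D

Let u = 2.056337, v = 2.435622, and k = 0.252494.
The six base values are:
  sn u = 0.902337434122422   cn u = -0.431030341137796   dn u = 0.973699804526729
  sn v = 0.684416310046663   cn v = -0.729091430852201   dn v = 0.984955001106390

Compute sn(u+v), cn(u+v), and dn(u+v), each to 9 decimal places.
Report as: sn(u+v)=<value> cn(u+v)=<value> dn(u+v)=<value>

m = k² = 0.063753220036
D = 1 − m·sn²u·sn²v = 0.9756846359942082
sn(u+v) = (sn u·cn v·dn v + sn v·cn u·dn u)/D = -0.9352341170172464/0.9756846359942082 = -0.9585414000746837
cn(u+v) = (cn u·cn v − sn u·sn v·dn u·dn v)/D = -0.2780245587751591/0.9756846359942082 = -0.284953302038887
dn(u+v) = (dn u·dn v − m·sn u·sn v·cn u·cn v)/D = 0.9466773133175678/0.9756846359942082 = 0.9702697761074383

sn(u+v)=-0.958541400 cn(u+v)=-0.284953302 dn(u+v)=0.970269776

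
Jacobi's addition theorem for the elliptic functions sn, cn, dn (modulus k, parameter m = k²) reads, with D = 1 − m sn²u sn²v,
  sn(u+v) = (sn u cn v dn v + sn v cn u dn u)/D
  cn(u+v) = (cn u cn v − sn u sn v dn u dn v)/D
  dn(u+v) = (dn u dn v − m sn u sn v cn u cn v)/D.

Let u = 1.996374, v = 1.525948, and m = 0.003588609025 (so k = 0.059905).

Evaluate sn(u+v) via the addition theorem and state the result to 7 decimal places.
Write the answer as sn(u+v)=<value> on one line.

sn(u+v)=-0.3689451

sn u = 0.9116776523819895, cn u = -0.4109061427470564, dn u = 0.9985075390642592
sn v = 0.9989340132485246, cn v = 0.04616099192171263, dn v = 0.9982079130704774
m = k² = 0.003588609025
D = 1 − m·sn²u·sn²v = 0.9970236612043407
sn(u+v) = (sn u·cn v·dn v + sn v·cn u·dn u)/D = -0.3678469879454865/0.9970236612043407 = -0.3689450935408603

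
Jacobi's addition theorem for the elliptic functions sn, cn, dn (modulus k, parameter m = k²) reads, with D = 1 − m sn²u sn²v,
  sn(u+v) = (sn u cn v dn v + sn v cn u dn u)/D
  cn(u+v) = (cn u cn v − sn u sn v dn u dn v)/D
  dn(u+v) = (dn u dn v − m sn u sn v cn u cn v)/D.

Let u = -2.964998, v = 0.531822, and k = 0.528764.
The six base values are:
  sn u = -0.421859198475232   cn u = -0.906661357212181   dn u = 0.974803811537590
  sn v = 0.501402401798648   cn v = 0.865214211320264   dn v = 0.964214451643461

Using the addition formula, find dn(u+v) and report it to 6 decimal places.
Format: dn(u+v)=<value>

m = k² = 0.279591367696
D = 1 − m·sn²u·sn²v = 0.9874907398392057
dn(u+v) = (dn u·dn v − m·sn u·sn v·cn u·cn v)/D = 0.8935275651507921/0.9874907398392057 = 0.9048465257469515

dn(u+v)=0.904847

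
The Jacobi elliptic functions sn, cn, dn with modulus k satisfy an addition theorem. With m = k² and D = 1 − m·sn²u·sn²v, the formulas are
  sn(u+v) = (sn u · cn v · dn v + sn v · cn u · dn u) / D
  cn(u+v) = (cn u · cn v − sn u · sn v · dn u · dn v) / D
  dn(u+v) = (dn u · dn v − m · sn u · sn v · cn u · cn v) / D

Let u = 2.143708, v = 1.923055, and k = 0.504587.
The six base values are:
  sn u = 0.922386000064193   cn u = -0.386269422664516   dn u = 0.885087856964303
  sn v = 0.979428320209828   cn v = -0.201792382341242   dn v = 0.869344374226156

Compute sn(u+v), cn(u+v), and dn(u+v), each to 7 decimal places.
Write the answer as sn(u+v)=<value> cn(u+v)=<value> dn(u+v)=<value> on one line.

m = k² = 0.254608040569
D = 1 − m·sn²u·sn²v = 0.7922012958592587
sn(u+v) = (sn u·cn v·dn v + sn v·cn u·dn u)/D = -0.4966607563298737/0.7922012958592587 = -0.626937571203001
cn(u+v) = (cn u·cn v − sn u·sn v·dn u·dn v)/D = -0.617179865422493/0.7922012958592587 = -0.7790694974224585
dn(u+v) = (dn u·dn v − m·sn u·sn v·cn u·cn v)/D = 0.7515172934054286/0.7922012958592587 = 0.9486443626557031

sn(u+v)=-0.6269376 cn(u+v)=-0.7790695 dn(u+v)=0.9486444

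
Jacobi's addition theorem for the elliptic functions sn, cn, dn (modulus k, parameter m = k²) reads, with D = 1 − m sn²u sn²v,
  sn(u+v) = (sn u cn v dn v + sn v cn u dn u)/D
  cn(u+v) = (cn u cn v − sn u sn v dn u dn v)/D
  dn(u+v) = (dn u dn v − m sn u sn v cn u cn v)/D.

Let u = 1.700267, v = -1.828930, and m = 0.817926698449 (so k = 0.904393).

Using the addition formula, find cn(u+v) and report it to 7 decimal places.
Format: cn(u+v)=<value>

cn(u+v)=0.9917714

sn u = 0.9641799524568322, cn u = 0.2652489760212861, dn u = 0.4895101490711728
sn v = -0.978633582138472, cn v = 0.2056120422320214, dn v = 0.4654591558609834
m = k² = 0.817926698449
D = 1 − m·sn²u·sn²v = 0.2717662402291923
cn(u+v) = (cn u·cn v − sn u·sn v·dn u·dn v)/D = 0.2695299827472131/0.2717662402291923 = 0.991771393385384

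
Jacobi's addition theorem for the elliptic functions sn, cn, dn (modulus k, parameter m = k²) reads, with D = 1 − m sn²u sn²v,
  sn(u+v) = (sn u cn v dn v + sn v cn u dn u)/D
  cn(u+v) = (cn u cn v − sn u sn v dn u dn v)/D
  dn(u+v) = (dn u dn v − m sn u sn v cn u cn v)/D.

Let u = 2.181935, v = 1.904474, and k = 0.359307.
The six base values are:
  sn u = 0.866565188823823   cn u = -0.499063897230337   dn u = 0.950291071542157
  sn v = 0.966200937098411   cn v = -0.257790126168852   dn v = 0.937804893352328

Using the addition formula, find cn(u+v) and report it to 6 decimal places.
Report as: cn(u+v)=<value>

cn(u+v)=-0.678966

m = k² = 0.129101520249
D = 1 − m·sn²u·sn²v = 0.9094957981475328
cn(u+v) = (cn u·cn v − sn u·sn v·dn u·dn v)/D = -0.6175163450684224/0.9094957981475328 = -0.6789655832673266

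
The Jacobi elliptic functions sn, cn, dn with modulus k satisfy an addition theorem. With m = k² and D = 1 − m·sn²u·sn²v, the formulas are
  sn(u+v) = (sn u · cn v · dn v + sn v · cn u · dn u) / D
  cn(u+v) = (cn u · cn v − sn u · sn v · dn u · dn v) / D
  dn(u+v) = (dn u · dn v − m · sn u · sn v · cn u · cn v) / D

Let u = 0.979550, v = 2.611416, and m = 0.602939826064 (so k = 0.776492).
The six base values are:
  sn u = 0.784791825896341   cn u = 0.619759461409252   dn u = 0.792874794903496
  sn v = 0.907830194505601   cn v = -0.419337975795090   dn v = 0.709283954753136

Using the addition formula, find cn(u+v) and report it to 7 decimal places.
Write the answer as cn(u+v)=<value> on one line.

m = k² = 0.602939826064
D = 1 − m·sn²u·sn²v = 0.6939501578480758
cn(u+v) = (cn u·cn v − sn u·sn v·dn u·dn v)/D = -0.6605559248376205/0.6939501578480758 = -0.9518780525765567

cn(u+v)=-0.9518781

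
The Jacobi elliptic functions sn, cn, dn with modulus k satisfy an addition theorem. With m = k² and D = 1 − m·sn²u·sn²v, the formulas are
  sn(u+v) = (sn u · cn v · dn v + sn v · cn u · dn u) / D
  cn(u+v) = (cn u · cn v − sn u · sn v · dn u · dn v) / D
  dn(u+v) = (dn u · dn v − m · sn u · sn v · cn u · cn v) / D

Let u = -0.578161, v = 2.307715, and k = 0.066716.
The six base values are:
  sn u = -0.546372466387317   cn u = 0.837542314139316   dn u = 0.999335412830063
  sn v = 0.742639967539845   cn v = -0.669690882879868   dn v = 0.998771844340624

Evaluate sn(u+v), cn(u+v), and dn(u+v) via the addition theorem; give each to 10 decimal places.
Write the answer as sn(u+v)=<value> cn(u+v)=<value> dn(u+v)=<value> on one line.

m = k² = 0.004451024656
D = 1 − m·sn²u·sn²v = 0.9992671851723828
sn(u+v) = (sn u·cn v·dn v + sn v·cn u·dn u)/D = 0.9870303052493996/0.9992671851723828 = 0.9877541461337268
cn(u+v) = (cn u·cn v − sn u·sn v·dn u·dn v)/D = -0.155904085519316/0.9992671851723828 = -0.1560184181295027
dn(u+v) = (dn u·dn v − m·sn u·sn v·cn u·cn v)/D = 0.9970950761328824/0.9992671851723828 = 0.9978262980394721

sn(u+v)=0.9877541461 cn(u+v)=-0.1560184181 dn(u+v)=0.9978262980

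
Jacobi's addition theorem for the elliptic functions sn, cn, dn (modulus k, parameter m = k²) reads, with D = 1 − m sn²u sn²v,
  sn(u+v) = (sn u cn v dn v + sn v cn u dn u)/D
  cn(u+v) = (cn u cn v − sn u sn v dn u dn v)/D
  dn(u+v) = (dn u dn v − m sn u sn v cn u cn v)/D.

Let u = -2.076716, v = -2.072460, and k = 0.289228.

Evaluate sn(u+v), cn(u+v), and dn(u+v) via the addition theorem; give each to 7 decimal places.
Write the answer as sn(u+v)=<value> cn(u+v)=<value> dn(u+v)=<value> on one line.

sn(u+v)=0.8009928 cn(u+v)=-0.5986740 dn(u+v)=0.9727945

sn u = -0.8993033818124506, cn u = -0.4373253107935667, dn u = 0.9655806831201352
sn v = -0.9010928474272105, cn v = -0.4336261988343439, dn v = 0.9654411154126544
m = k² = 0.083652835984
D = 1 − m·sn²u·sn²v = 0.9450671404574789
sn(u+v) = (sn u·cn v·dn v + sn v·cn u·dn u)/D = 0.7569919372681293/0.9450671404574789 = 0.8009927600505632
cn(u+v) = (cn u·cn v − sn u·sn v·dn u·dn v)/D = -0.5657871568739615/0.9450671404574789 = -0.5986740334661099
dn(u+v) = (dn u·dn v − m·sn u·sn v·cn u·cn v)/D = 0.919356159008797/0.9450671404574789 = 0.9727945451195817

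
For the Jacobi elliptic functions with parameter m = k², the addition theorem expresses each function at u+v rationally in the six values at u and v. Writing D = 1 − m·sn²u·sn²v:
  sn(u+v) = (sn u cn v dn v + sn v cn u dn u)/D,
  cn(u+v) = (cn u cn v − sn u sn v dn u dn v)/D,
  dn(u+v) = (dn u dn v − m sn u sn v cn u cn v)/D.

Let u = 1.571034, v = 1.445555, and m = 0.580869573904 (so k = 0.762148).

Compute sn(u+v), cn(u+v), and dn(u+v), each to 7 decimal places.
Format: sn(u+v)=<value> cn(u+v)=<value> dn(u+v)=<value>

sn u = 0.9725415006910872, cn u = 0.2327295199013826, dn u = 0.6712615599931246
sn v = 0.9491535472707877, cn v = 0.314813506227545, dn v = 0.6904339090583519
m = k² = 0.580869573904
D = 1 − m·sn²u·sn²v = 0.5050425511760088
sn(u+v) = (sn u·cn v·dn v + sn v·cn u·dn u)/D = 0.3596686241361526/0.5050425511760088 = 0.7121550912861738
cn(u+v) = (cn u·cn v − sn u·sn v·dn u·dn v)/D = -0.354551067281398/0.5050425511760088 = -0.7020221691336973
dn(u+v) = (dn u·dn v − m·sn u·sn v·cn u·cn v)/D = 0.4241766235521093/0.5050425511760088 = 0.8398829416737254

sn(u+v)=0.7121551 cn(u+v)=-0.7020222 dn(u+v)=0.8398829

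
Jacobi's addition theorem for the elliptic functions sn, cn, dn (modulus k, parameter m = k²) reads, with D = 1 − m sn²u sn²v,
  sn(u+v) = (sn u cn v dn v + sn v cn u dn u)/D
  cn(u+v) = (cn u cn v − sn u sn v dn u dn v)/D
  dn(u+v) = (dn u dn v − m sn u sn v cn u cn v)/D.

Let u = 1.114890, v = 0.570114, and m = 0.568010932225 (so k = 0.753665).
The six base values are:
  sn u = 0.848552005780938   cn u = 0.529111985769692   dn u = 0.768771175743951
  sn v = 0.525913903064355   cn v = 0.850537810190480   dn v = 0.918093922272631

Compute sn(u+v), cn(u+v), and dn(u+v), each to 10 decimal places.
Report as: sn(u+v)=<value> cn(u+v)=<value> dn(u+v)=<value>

sn(u+v)=0.9883374087 cn(u+v)=0.1522798953 dn(u+v)=0.6672036929

m = k² = 0.568010932225
D = 1 − m·sn²u·sn²v = 0.8868790803647627
sn(u+v) = (sn u·cn v·dn v + sn v·cn u·dn u)/D = 0.8765357721376312/0.8868790803647627 = 0.9883374087221931
cn(u+v) = (cn u·cn v − sn u·sn v·dn u·dn v)/D = 0.135053853524192/0.8868790803647627 = 0.1522798953253537
dn(u+v) = (dn u·dn v − m·sn u·sn v·cn u·cn v)/D = 0.5917289976072397/0.8868790803647627 = 0.6672036929362103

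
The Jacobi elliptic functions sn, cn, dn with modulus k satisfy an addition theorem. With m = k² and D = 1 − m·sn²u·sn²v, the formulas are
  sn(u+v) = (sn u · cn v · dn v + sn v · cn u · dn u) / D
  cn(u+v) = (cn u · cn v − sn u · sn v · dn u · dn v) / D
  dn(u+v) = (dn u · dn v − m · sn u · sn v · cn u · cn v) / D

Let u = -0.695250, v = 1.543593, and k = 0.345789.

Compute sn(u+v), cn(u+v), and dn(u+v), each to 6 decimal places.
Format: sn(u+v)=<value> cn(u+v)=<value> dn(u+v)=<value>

sn u = -0.6359061376598345, cn u = 0.7717664051295259, dn u = 0.9755248202298581
sn v = 0.9973493048137183, cn v = 0.0727623816789474, dn v = 0.9386495697421314
m = k² = 0.119570032521
D = 1 − m·sn²u·sn²v = 0.9519046644086112
sn(u+v) = (sn u·cn v·dn v + sn v·cn u·dn u)/D = 0.707450277506433/0.9519046644086112 = 0.7431944646956319
cn(u+v) = (cn u·cn v − sn u·sn v·dn u·dn v)/D = 0.6368960629325178/0.9519046644086112 = 0.6690754723091955
dn(u+v) = (dn u·dn v − m·sn u·sn v·cn u·cn v)/D = 0.919934440796848/0.9519046644086112 = 0.9664144690039676

sn(u+v)=0.743194 cn(u+v)=0.669075 dn(u+v)=0.966414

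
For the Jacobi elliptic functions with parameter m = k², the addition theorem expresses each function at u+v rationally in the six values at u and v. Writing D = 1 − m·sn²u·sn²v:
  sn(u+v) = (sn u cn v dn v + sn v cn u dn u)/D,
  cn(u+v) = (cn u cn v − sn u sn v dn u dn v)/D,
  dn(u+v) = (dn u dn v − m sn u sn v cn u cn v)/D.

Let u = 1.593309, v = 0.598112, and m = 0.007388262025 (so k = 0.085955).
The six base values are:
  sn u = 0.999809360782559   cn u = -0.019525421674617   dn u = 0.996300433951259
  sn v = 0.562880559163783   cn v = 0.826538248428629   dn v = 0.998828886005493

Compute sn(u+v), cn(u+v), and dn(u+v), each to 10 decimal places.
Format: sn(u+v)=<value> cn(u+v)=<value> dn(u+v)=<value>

sn(u+v)=0.8163733559 cn(u+v)=-0.5775244963 dn(u+v)=0.9975349511

m = k² = 0.007388262025
D = 1 − m·sn²u·sn²v = 0.9976600359519958
sn(u+v) = (sn u·cn v·dn v + sn v·cn u·dn u)/D = 0.8144630715847238/0.9976600359519958 = 0.8163733558872485
cn(u+v) = (cn u·cn v − sn u·sn v·dn u·dn v)/D = -0.5761731097166152/0.9976600359519958 = -0.5775244962747398
dn(u+v) = (dn u·dn v − m·sn u·sn v·cn u·cn v)/D = 0.9952007551342352/0.9976600359519958 = 0.9975349510563347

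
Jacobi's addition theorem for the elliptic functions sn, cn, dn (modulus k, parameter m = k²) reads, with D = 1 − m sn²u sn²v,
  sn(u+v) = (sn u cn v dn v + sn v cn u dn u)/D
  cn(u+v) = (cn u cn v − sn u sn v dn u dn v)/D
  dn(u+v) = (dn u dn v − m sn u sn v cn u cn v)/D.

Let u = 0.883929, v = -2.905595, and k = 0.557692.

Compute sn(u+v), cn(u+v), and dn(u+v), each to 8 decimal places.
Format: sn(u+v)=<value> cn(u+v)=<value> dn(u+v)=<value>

sn u = 0.7535712495276114, cn u = 0.6573662387781977, dn u = 0.9074034273314556
sn v = -0.5035568686175621, cn v = -0.8639620825407069, dn v = 0.9597576334081665
m = k² = 0.311020366864
D = 1 − m·sn²u·sn²v = 0.9552147998707314
sn(u+v) = (sn u·cn v·dn v + sn v·cn u·dn u)/D = -0.9252267604658261/0.9552147998707314 = -0.9686059728042702
cn(u+v) = (cn u·cn v − sn u·sn v·dn u·dn v)/D = -0.2374673779911556/0.9552147998707314 = -0.2486010246316242
dn(u+v) = (dn u·dn v − m·sn u·sn v·cn u·cn v)/D = 0.8038582097131657/0.9552147998707314 = 0.8415470633641264

sn(u+v)=-0.96860597 cn(u+v)=-0.24860102 dn(u+v)=0.84154706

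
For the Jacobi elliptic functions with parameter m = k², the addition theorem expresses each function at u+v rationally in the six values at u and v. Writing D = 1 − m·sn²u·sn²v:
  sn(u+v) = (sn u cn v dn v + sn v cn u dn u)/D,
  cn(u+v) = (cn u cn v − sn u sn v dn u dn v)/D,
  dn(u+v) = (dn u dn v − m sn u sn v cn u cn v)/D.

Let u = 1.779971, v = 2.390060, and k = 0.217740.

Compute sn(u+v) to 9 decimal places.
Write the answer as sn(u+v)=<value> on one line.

sn(u+v)=-0.832651859

sn u = 0.9828375352774778, cn u = -0.184473248059692, dn u = 0.976832993279877
sn v = 0.7077889973331838, cn v = -0.7064239062022791, dn v = 0.9880530766691509
m = k² = 0.0474107076
D = 1 − m·sn²u·sn²v = 0.9770571418577868
sn(u+v) = (sn u·cn v·dn v + sn v·cn u·dn u)/D = -0.8135484452021845/0.9770571418577868 = -0.8326518586776766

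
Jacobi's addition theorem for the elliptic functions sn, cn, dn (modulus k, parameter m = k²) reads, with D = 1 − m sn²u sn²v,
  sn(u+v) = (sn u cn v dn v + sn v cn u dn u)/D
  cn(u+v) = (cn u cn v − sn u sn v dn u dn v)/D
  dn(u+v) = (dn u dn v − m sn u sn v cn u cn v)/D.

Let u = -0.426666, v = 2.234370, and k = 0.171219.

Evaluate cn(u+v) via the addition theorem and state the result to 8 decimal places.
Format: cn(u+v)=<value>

sn u = -0.4135049278605885, cn u = 0.9105018806323299, dn u = 0.9974905383639135
sn v = 0.8000189261519826, cn v = -0.5999747643014902, dn v = 0.9905740289516887
m = k² = 0.029315945961
D = 1 − m·sn²u·sn²v = 0.9967917676469931
cn(u+v) = (cn u·cn v − sn u·sn v·dn u·dn v)/D = -0.2194069394162995/0.9967917676469931 = -0.2201131134281207

cn(u+v)=-0.22011311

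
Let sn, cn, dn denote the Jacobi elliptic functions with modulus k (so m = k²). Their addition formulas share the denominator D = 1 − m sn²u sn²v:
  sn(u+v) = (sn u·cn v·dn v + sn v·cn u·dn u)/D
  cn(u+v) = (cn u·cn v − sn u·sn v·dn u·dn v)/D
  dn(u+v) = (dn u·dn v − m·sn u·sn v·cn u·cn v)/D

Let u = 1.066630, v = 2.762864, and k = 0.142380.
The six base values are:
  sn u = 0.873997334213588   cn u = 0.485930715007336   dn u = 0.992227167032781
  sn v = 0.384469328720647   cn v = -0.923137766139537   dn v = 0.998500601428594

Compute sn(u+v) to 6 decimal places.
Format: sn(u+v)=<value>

m = k² = 0.0202720644
D = 1 − m·sn²u·sn²v = 0.9977110221400438
sn(u+v) = (sn u·cn v·dn v + sn v·cn u·dn u)/D = -0.6202369093007234/0.9977110221400438 = -0.621659874991001

sn(u+v)=-0.621660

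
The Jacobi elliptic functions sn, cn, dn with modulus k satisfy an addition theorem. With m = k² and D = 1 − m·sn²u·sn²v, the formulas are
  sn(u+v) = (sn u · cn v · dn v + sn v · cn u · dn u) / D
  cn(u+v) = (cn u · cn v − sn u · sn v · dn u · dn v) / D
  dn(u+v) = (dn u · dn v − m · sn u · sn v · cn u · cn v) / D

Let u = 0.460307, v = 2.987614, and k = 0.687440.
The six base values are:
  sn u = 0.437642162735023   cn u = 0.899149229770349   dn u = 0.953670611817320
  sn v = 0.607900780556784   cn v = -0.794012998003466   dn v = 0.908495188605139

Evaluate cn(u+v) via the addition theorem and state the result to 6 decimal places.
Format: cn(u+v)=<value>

m = k² = 0.4725737536
D = 1 − m·sn²u·sn²v = 0.9665517569186285
cn(u+v) = (cn u·cn v − sn u·sn v·dn u·dn v)/D = -0.9444372148733821/0.9665517569186285 = -0.9771201677644788

cn(u+v)=-0.977120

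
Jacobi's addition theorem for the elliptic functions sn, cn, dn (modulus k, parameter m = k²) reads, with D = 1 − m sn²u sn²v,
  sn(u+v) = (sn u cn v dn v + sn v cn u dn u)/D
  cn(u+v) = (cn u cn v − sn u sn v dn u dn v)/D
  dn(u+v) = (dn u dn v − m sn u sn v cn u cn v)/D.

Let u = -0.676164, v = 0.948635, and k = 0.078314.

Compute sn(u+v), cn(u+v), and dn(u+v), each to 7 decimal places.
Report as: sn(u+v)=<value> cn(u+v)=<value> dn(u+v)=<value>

sn(u+v)=0.2690925 cn(u+v)=0.9631143 dn(u+v)=0.9997779

sn u = -0.6255807390771934, cn u = 0.7801594317161284, dn u = 0.9987991842165262
sn v = 0.8121960815502634, cn v = 0.5833845430883457, dn v = 0.997975067602415
m = k² = 0.006133082596
D = 1 − m·sn²u·sn²v = 0.9984166849827269
sn(u+v) = (sn u·cn v·dn v + sn v·cn u·dn u)/D = 0.2686664194065898/0.9984166849827269 = 0.2690924775673574
cn(u+v) = (cn u·cn v − sn u·sn v·dn u·dn v)/D = 0.9615894300246546/0.9984166849827269 = 0.9631143434279552
dn(u+v) = (dn u·dn v − m·sn u·sn v·cn u·cn v)/D = 0.9981949613485875/0.9984166849827269 = 0.9997779247507836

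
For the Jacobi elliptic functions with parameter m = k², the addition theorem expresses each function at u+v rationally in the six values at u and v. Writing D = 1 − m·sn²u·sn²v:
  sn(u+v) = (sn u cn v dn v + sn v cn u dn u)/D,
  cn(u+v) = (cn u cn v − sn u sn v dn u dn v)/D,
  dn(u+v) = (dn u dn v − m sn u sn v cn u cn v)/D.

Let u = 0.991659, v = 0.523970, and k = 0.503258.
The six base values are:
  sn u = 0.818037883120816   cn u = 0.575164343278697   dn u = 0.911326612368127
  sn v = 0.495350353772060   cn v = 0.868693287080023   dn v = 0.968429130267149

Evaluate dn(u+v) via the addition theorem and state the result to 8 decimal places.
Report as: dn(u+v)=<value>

m = k² = 0.253268614564
D = 1 − m·sn²u·sn²v = 0.9584134242339561
dn(u+v) = (dn u·dn v − m·sn u·sn v·cn u·cn v)/D = 0.8312778749613203/0.9584134242339561 = 0.8673479042989687

dn(u+v)=0.86734790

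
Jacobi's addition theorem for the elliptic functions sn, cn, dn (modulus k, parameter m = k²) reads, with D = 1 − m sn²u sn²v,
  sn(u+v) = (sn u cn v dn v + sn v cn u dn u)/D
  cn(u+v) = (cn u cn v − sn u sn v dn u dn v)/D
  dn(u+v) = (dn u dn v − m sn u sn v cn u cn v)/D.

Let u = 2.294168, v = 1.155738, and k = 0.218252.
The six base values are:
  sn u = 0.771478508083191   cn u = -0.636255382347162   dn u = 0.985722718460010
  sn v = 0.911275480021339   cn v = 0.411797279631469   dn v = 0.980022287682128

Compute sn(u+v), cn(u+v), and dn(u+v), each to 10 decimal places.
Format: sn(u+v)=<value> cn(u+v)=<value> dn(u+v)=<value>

m = k² = 0.047633935504
D = 1 − m·sn²u·sn²v = 0.9764569081118234
sn(u+v) = (sn u·cn v·dn v + sn v·cn u·dn u)/D = -0.2601799284933583/0.9764569081118234 = -0.2664530573053845
cn(u+v) = (cn u·cn v − sn u·sn v·dn u·dn v)/D = -0.9411559372433948/0.9764569081118234 = -0.9638478968450434
dn(u+v) = (dn u·dn v − m·sn u·sn v·cn u·cn v)/D = 0.9748043809154476/0.9764569081118234 = 0.9983076291614637

sn(u+v)=-0.2664530573 cn(u+v)=-0.9638478968 dn(u+v)=0.9983076292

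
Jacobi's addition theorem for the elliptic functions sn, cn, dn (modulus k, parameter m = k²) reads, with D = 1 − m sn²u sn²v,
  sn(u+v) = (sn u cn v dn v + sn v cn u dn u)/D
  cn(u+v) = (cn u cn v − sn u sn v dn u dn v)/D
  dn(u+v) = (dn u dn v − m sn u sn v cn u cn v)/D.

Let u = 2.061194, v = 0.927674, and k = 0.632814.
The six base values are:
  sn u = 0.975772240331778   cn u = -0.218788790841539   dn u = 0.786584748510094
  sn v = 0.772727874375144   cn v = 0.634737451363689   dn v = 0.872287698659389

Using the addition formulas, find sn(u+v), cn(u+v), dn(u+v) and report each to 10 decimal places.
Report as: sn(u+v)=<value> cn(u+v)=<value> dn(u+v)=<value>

sn(u+v)=0.5273329932 cn(u+v)=-0.8496587046 dn(u+v)=0.9426780151

m = k² = 0.400453558596
D = 1 − m·sn²u·sn²v = 0.7723318742843718
sn(u+v) = (sn u·cn v·dn v + sn v·cn u·dn u)/D = 0.4072760789717779/0.7723318742843718 = 0.5273329931503244
cn(u+v) = (cn u·cn v − sn u·sn v·dn u·dn v)/D = -0.6562184998405523/0.7723318742843718 = -0.8496587046191664
dn(u+v) = (dn u·dn v − m·sn u·sn v·cn u·cn v)/D = 0.7280602782357221/0.7723318742843718 = 0.9426780150829965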